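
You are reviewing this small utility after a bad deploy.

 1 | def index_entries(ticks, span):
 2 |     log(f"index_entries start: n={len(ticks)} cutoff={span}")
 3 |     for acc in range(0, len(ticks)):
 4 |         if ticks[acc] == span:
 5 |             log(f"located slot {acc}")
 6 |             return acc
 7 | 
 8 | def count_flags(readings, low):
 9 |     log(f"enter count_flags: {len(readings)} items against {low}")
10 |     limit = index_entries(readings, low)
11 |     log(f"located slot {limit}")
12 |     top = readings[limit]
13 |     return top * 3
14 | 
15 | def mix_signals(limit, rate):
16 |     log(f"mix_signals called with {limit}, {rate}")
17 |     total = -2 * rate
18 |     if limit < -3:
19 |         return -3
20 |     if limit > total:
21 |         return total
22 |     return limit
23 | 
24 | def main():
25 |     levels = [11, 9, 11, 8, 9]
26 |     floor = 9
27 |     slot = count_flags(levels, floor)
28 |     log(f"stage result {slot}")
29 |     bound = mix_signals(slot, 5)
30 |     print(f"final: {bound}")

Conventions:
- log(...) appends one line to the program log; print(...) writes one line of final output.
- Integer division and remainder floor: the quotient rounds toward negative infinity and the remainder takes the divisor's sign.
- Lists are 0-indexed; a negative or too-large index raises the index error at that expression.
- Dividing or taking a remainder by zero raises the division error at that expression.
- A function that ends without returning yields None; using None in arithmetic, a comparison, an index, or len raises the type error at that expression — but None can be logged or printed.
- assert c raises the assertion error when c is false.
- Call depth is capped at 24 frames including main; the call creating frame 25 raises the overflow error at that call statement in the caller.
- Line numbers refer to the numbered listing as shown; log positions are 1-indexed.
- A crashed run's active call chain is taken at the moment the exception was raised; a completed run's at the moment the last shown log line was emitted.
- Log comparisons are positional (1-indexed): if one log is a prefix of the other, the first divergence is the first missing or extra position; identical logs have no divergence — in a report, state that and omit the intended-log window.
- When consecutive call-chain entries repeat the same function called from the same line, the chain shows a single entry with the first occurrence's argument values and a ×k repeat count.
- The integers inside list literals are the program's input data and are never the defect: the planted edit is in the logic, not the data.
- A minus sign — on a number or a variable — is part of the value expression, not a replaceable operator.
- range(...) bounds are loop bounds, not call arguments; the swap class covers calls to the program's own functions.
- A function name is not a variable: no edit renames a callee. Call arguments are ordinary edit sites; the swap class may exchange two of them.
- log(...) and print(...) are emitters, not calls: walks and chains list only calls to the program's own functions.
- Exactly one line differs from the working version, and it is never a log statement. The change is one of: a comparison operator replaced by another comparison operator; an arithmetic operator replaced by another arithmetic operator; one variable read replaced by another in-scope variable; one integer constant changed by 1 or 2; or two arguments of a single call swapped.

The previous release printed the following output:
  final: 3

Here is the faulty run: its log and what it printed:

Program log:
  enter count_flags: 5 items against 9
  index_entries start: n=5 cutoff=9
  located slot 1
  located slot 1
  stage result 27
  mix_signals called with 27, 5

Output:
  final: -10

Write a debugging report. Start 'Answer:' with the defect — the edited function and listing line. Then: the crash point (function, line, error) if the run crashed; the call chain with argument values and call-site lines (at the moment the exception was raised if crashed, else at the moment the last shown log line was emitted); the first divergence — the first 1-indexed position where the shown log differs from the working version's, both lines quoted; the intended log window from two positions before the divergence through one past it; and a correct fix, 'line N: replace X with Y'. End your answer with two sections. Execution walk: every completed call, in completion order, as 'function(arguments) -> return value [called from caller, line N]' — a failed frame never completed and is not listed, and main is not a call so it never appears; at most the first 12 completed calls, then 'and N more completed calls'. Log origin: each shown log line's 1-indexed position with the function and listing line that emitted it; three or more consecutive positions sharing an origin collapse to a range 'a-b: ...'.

Answer: the defect is in mix_signals at line 17.
The tell: No log line changed; the fault shows up purely in the output.
Call chain: main -> mix_signals(27, 5) (called at line 29).
First divergence: there is none — every log position agrees.
Execution walk:
  index_entries([11, 9, 11, 8, 9], 9) -> 1  [called from count_flags, line 10]
  count_flags([11, 9, 11, 8, 9], 9) -> 27  [called from main, line 27]
  mix_signals(27, 5) -> -10  [called from main, line 29]
Origin of each log line:
  1: logged in count_flags at line 9
  2: logged in index_entries at line 2
  3: logged in index_entries at line 5
  4: logged in count_flags at line 11
  5: logged in main at line 28
  6: logged in mix_signals at line 16
A correct fix: line 17: replace `*` with `+`.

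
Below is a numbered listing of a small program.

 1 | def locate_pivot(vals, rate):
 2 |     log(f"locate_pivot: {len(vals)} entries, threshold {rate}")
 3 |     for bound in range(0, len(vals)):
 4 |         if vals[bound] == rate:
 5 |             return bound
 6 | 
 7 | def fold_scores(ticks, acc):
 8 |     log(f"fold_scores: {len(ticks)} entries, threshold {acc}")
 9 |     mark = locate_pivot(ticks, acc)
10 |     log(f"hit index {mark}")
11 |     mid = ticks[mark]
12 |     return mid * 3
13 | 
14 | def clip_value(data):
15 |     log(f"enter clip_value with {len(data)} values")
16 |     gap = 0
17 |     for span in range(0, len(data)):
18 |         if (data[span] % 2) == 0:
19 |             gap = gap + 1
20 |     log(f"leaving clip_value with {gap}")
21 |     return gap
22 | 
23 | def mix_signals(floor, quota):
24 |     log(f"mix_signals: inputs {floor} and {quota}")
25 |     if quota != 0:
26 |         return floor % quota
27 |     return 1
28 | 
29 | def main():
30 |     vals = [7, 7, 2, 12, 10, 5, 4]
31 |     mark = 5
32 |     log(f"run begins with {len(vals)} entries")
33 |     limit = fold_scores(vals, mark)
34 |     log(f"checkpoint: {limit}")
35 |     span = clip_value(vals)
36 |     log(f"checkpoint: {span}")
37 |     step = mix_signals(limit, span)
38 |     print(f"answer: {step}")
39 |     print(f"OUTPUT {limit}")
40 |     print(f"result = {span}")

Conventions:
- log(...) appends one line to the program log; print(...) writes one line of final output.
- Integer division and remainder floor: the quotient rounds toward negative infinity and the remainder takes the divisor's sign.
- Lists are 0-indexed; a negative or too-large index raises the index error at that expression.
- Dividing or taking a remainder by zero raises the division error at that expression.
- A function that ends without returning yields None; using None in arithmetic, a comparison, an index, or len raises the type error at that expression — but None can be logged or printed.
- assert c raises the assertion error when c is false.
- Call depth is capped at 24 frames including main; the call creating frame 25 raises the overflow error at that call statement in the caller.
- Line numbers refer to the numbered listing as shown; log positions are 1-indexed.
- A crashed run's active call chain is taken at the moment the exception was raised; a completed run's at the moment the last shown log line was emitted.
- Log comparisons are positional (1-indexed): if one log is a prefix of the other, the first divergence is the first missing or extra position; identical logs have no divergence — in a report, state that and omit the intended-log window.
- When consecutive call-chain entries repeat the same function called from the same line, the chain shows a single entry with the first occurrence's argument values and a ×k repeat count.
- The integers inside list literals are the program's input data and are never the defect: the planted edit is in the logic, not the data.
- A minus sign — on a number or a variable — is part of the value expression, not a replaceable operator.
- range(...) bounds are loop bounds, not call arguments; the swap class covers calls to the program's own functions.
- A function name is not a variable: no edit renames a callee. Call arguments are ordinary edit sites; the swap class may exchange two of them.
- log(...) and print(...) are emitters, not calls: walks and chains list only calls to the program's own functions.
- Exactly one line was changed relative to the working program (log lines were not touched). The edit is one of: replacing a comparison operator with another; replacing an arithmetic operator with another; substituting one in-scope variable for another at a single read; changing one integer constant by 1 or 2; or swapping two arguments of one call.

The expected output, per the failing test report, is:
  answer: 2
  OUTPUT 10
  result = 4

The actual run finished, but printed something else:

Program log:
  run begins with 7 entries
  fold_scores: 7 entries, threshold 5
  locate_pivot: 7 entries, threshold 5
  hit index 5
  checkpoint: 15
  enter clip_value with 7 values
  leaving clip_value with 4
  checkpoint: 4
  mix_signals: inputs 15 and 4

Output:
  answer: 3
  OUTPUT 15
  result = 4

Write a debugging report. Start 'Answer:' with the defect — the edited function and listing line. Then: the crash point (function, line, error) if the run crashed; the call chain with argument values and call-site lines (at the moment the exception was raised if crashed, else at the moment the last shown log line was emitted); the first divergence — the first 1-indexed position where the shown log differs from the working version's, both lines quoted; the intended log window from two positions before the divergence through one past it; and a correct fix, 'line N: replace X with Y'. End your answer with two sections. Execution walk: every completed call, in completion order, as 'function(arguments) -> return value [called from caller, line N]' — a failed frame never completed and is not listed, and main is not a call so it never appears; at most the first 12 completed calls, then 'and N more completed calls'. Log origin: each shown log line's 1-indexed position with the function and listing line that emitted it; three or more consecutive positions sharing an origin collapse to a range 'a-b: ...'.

Answer: the defect is in fold_scores at line 12.
Key observation: Position 5 is the first bad log line: 'checkpoint: 15' should read 'checkpoint: 10'.
Call chain: main -> mix_signals(15, 4) (called at line 37).
First divergence: position 5; shown 'checkpoint: 15' vs intended 'checkpoint: 10'.
Intended log window:
  3: locate_pivot: 7 entries, threshold 5
  4: hit index 5
  5: checkpoint: 10
  6: enter clip_value with 7 values
Execution walk:
  locate_pivot([7, 7, 2, 12, 10, 5, 4], 5) -> 5  [called from fold_scores, line 9]
  fold_scores([7, 7, 2, 12, 10, 5, 4], 5) -> 15  [called from main, line 33]
  clip_value([7, 7, 2, 12, 10, 5, 4]) -> 4  [called from main, line 35]
  mix_signals(15, 4) -> 3  [called from main, line 37]
Log line origins:
  1: logged in main at line 32
  2: logged in fold_scores at line 8
  3: logged in locate_pivot at line 2
  4: logged in fold_scores at line 10
  5: logged in main at line 34
  6: logged in clip_value at line 15
  7: logged in clip_value at line 20
  8: logged in main at line 36
  9: logged in mix_signals at line 24
A correct fix: line 12: replace `3` with `2`.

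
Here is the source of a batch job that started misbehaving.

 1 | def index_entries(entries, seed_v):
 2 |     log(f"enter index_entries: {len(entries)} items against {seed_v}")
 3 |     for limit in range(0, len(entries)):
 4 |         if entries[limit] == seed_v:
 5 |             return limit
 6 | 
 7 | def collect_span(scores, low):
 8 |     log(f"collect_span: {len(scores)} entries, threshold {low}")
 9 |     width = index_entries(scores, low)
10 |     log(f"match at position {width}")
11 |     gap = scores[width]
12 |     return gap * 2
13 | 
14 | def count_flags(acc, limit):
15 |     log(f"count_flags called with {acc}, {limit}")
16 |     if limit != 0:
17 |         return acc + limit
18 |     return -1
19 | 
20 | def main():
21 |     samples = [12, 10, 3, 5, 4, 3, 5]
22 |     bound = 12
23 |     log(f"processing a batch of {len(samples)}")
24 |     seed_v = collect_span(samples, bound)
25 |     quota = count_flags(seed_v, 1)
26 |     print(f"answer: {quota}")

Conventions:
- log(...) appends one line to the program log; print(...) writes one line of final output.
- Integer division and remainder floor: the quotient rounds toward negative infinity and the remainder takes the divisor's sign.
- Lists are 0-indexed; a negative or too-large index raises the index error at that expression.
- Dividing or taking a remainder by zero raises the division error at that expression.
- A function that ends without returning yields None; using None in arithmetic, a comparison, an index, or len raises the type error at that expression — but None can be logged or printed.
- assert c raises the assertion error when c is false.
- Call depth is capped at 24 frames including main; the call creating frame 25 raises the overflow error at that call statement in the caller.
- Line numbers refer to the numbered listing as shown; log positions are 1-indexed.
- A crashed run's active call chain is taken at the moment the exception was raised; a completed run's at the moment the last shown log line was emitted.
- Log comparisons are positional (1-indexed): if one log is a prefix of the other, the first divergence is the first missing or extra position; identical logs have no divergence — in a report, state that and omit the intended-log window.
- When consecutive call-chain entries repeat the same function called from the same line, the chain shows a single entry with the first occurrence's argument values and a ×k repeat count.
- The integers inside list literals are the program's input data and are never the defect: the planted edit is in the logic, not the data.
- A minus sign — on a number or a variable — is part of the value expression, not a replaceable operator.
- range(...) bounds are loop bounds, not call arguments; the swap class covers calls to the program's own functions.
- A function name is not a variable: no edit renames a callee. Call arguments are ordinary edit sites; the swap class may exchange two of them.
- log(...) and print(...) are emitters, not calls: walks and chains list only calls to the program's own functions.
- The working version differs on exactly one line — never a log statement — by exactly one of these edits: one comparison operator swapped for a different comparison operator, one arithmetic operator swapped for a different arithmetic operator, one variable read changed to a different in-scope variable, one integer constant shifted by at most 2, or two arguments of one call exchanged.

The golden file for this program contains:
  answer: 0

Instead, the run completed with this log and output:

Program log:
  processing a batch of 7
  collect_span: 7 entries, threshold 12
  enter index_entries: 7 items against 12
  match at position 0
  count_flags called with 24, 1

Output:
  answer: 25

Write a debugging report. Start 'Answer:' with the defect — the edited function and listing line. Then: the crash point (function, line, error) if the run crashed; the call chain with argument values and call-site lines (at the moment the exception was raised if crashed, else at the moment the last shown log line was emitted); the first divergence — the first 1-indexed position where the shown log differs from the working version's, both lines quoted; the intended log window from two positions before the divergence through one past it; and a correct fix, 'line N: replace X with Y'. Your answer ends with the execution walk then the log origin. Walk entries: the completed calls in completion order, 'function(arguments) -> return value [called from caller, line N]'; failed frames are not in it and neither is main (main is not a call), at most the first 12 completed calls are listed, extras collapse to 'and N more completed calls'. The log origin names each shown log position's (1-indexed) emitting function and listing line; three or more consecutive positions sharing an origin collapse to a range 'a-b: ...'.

Answer: the defect is in count_flags at line 17.
The tell: Log streams are identical — the defect surfaces only in the printed output.
Call chain: main -> count_flags(24, 1) (called at line 25).
First divergence: none (the log streams are identical).
Execution walk:
  index_entries([12, 10, 3, 5, 4, 3, 5], 12) -> 0  [called from collect_span, line 9]
  collect_span([12, 10, 3, 5, 4, 3, 5], 12) -> 24  [called from main, line 24]
  count_flags(24, 1) -> 25  [called from main, line 25]
Origin of each log line:
  1: logged in main at line 23
  2: logged in collect_span at line 8
  3: logged in index_entries at line 2
  4: logged in collect_span at line 10
  5: logged in count_flags at line 15
A correct fix: line 17: replace `+` with `%`.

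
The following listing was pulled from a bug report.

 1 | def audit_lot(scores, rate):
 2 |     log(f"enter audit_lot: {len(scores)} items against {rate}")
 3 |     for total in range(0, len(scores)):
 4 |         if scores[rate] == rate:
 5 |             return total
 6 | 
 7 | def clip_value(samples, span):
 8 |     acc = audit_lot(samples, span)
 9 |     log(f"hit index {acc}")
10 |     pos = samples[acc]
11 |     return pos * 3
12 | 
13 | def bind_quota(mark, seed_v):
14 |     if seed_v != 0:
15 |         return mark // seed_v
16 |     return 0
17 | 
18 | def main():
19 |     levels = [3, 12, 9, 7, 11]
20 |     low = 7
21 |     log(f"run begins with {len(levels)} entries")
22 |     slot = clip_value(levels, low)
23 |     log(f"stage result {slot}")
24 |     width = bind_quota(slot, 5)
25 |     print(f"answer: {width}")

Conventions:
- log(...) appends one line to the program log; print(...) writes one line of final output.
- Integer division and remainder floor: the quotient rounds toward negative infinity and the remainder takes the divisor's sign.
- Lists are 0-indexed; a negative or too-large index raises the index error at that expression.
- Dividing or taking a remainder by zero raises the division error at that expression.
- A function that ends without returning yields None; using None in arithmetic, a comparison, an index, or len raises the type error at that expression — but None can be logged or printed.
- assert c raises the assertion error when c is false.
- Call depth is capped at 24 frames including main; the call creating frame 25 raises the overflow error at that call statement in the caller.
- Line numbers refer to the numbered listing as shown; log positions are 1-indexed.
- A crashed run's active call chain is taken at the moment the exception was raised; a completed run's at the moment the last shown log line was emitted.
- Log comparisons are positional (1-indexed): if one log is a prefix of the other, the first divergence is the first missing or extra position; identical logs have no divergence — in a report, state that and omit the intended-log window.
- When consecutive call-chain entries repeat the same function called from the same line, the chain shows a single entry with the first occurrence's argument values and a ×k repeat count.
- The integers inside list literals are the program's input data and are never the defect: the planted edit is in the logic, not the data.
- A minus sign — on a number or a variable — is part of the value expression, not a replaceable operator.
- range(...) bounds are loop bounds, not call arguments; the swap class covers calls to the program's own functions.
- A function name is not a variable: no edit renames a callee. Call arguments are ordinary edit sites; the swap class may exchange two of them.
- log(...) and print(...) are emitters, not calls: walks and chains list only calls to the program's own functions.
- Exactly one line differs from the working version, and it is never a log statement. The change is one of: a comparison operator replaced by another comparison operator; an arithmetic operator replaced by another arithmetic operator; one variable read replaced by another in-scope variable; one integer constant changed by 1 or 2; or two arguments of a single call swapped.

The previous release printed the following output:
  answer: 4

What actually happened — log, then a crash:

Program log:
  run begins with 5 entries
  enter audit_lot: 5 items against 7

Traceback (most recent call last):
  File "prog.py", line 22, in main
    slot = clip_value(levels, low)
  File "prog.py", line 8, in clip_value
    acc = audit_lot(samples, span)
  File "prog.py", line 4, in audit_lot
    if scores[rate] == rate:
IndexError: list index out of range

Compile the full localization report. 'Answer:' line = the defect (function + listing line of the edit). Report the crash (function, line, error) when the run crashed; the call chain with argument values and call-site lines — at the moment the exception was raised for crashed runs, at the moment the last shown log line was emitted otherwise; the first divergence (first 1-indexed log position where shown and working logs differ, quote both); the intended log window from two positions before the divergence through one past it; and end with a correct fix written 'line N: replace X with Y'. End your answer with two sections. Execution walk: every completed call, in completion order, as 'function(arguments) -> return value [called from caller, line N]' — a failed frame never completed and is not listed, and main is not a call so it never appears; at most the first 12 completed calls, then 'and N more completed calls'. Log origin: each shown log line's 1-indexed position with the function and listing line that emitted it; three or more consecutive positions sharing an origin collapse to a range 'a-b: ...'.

Answer: the defect is in audit_lot at line 4.
Core observation: The log ends early — 2 lines, where the working version next logs 'hit index 3'.
Crash: audit_lot, line 4, IndexError.
Call chain: main -> clip_value([3, 12, 9, 7, 11], 7) (called at line 22) -> audit_lot([3, 12, 9, 7, 11], 7) (called at line 8).
First divergence: position 3 — after 2 matching lines the faulty run goes silent; intended next line 'hit index 3'.
Intended log window:
  1: run begins with 5 entries
  2: enter audit_lot: 5 items against 7
  3: hit index 3
  4: stage result 21
Execution walk:
  (no call completed)
Log line origins:
  1: emitted by main (line 21)
  2: emitted by audit_lot (line 2)
A correct fix: line 4: replace `scores[rate]` with `scores[total]`.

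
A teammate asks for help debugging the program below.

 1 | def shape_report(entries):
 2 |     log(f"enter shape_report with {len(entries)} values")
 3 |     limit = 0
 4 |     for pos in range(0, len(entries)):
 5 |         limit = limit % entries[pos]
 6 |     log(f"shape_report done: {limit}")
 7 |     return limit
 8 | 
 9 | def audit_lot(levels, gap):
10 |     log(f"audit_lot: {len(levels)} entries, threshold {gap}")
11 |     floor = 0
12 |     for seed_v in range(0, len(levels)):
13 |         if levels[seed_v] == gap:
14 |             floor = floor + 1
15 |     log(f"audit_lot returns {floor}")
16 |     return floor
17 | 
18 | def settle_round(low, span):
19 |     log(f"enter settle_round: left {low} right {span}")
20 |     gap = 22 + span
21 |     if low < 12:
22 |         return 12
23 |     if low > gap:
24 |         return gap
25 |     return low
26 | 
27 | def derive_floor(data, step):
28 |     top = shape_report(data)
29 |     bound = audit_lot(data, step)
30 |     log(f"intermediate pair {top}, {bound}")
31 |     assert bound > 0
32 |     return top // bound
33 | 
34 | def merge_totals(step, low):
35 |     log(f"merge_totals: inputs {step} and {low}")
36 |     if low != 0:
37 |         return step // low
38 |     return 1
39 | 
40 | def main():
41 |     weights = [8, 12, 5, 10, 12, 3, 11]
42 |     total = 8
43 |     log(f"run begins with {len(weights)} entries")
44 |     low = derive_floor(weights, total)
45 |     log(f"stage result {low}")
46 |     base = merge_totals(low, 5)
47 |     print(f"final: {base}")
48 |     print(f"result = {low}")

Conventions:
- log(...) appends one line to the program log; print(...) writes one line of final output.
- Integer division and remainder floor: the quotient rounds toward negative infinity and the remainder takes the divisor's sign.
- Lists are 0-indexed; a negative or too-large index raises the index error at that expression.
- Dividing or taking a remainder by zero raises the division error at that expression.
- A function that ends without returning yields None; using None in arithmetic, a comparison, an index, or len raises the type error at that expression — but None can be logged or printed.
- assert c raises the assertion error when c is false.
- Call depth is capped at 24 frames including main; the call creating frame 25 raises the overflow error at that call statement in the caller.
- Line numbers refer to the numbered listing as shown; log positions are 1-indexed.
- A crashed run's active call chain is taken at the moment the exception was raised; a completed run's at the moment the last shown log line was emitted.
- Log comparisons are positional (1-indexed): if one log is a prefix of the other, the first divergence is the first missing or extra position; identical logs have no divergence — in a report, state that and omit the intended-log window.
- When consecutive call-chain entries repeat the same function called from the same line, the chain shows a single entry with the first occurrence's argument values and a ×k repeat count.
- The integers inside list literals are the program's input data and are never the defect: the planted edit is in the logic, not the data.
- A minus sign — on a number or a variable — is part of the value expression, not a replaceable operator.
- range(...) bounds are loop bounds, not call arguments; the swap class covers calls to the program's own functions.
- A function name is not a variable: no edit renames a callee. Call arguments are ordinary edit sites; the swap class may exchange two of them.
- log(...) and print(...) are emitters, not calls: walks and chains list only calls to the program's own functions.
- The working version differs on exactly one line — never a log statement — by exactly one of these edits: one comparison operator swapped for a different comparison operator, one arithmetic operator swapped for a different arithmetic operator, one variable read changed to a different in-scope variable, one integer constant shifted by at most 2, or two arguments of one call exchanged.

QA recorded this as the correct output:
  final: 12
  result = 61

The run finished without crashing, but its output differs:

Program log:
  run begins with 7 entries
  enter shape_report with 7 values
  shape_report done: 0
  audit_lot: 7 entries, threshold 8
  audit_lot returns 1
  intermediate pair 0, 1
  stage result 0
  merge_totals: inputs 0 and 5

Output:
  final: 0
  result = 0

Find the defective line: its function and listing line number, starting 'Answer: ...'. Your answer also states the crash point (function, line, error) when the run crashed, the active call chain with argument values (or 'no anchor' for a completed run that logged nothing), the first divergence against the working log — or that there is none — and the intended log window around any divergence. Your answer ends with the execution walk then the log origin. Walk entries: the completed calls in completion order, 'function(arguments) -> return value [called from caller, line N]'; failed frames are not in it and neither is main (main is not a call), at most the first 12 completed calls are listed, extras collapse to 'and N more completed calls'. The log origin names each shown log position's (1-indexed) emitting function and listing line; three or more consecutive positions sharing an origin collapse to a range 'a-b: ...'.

Answer: the defect is in shape_report at line 5.
Key fact: Position 3 is the first bad log line: 'shape_report done: 0' should read 'shape_report done: 61'.
Call chain: main -> merge_totals(0, 5) (called at line 46).
First divergence: at position 3 the run shows 'shape_report done: 0' where the working version logs 'shape_report done: 61'.
Intended log window:
  1: run begins with 7 entries
  2: enter shape_report with 7 values
  3: shape_report done: 61
  4: audit_lot: 7 entries, threshold 8
Execution walk:
  shape_report([8, 12, 5, 10, 12, 3, 11]) -> 0  [called from derive_floor, line 28]
  audit_lot([8, 12, 5, 10, 12, 3, 11], 8) -> 1  [called from derive_floor, line 29]
  derive_floor([8, 12, 5, 10, 12, 3, 11], 8) -> 0  [called from main, line 44]
  merge_totals(0, 5) -> 0  [called from main, line 46]
Log origin:
  1: from main, line 43
  2: from shape_report, line 2
  3: from shape_report, line 6
  4: from audit_lot, line 10
  5: from audit_lot, line 15
  6: from derive_floor, line 30
  7: from main, line 45
  8: from merge_totals, line 35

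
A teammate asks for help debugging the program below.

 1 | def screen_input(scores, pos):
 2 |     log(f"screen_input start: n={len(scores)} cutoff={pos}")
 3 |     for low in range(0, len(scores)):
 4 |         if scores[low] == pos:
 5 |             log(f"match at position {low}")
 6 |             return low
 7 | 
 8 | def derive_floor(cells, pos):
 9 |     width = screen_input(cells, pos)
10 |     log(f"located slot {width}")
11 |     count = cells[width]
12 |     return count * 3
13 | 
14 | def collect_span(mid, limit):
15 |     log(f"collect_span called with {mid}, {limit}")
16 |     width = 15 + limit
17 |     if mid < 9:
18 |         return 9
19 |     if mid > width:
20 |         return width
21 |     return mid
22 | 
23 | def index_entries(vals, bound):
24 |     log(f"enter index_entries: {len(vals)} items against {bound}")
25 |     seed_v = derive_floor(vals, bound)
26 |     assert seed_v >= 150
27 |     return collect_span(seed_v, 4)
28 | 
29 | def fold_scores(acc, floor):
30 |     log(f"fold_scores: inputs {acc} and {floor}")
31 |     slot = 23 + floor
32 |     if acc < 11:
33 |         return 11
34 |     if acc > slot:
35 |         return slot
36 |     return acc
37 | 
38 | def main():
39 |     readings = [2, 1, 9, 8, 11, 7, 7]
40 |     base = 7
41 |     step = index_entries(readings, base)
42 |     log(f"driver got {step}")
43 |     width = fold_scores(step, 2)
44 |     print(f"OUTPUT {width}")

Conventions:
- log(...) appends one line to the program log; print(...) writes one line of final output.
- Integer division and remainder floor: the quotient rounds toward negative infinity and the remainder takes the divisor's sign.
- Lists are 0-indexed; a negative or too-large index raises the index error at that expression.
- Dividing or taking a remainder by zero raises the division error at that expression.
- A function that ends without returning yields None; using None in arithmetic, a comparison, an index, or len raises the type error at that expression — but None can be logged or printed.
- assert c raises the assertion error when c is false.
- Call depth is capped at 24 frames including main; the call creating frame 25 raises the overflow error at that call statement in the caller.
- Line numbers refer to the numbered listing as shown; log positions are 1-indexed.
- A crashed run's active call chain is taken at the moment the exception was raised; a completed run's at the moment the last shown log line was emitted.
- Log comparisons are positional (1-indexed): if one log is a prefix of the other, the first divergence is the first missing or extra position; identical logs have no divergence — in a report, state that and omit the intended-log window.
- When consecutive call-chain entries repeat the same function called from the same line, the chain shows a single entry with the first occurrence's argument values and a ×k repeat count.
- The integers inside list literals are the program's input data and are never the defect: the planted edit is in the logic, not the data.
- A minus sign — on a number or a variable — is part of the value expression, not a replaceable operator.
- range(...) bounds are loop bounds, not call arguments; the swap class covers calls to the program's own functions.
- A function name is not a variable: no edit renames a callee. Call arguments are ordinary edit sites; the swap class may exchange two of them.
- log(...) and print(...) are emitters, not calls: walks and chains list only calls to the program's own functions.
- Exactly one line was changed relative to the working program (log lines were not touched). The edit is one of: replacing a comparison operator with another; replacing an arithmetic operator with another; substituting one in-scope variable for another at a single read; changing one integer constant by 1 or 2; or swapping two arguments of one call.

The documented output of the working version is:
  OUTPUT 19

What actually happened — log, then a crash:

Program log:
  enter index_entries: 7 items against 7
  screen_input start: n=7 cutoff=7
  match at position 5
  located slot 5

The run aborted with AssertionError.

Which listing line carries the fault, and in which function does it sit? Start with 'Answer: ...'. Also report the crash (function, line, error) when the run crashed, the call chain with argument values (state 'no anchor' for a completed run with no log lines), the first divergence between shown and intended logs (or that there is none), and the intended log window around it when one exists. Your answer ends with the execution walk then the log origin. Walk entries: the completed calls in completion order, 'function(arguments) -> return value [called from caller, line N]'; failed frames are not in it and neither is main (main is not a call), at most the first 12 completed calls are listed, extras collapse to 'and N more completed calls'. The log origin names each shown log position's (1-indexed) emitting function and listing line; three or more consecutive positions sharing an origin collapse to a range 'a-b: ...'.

Answer: the defect is in index_entries at line 26.
The tell: Only 4 log lines were emitted before the run died; the intended continuation was 'collect_span called with 21, 4'.
Crash: index_entries, line 26, AssertionError.
Call chain: main -> index_entries([2, 1, 9, 8, 11, 7, 7], 7) (called at line 41).
First divergence: position 5 — the faulty run's log ends after 4 lines; the working version continues with 'collect_span called with 21, 4'.
Intended log window:
  3: match at position 5
  4: located slot 5
  5: collect_span called with 21, 4
  6: driver got 19
Execution walk:
  screen_input([2, 1, 9, 8, 11, 7, 7], 7) -> 5  [called from derive_floor, line 9]
  derive_floor([2, 1, 9, 8, 11, 7, 7], 7) -> 21  [called from index_entries, line 25]
Log origins:
  1 — index_entries, line 24
  2 — screen_input, line 2
  3 — screen_input, line 5
  4 — derive_floor, line 10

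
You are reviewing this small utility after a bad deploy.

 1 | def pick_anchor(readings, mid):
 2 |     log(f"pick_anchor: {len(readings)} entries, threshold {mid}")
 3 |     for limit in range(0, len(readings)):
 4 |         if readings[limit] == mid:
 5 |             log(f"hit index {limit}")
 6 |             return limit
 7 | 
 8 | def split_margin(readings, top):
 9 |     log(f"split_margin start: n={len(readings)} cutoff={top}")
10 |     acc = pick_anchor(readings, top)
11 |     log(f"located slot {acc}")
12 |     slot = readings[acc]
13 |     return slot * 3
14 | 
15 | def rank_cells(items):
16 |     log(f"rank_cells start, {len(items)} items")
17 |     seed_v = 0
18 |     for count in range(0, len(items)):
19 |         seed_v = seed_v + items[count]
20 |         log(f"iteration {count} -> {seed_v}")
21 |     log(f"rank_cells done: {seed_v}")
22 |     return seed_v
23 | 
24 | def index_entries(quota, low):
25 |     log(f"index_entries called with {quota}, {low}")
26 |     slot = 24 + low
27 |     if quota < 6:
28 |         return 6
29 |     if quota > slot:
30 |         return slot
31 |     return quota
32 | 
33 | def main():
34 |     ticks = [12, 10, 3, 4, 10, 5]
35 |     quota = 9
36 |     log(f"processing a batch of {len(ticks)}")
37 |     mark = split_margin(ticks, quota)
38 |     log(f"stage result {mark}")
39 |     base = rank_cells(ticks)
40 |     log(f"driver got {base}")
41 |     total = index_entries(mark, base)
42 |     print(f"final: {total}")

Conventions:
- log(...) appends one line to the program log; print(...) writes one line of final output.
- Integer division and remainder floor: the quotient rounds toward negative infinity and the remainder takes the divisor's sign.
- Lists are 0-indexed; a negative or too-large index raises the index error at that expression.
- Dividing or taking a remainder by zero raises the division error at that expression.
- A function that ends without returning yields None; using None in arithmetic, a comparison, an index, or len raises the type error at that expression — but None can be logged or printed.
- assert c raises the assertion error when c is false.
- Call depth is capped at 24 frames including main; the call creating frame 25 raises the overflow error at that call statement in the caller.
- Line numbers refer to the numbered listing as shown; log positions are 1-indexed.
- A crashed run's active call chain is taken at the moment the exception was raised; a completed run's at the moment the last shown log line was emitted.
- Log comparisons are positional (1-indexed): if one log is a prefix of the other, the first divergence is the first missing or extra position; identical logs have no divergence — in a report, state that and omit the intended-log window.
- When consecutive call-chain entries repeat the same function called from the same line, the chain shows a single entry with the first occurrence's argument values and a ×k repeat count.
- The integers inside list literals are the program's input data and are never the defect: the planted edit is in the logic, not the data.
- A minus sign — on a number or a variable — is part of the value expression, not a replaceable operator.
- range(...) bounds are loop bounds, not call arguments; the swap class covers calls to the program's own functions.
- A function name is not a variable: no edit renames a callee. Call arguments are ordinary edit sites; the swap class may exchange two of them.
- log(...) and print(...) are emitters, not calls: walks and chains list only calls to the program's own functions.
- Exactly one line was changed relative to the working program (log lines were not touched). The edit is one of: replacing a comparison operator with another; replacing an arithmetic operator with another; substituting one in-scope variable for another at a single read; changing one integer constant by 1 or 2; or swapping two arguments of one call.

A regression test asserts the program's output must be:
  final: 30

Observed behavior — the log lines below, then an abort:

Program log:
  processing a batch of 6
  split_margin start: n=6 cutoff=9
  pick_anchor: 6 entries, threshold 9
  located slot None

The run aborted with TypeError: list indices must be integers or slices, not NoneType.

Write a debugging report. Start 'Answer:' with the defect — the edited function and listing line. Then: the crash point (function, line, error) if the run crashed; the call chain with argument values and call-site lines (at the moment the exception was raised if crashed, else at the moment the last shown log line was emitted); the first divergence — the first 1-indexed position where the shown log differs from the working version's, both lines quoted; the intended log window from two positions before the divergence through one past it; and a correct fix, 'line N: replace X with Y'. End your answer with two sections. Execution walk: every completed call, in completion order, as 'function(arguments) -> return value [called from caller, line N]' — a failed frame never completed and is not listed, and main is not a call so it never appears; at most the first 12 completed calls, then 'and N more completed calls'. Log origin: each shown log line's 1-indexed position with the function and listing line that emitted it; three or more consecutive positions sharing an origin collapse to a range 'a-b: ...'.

Answer: the defect is in main at line 35.
Core observation: Log line 2 is where behavior first shows: 'split_margin start: n=6 cutoff=9' appears instead of 'split_margin start: n=6 cutoff=10'.
Crash: split_margin, line 12, TypeError.
Call chain: main -> split_margin([12, 10, 3, 4, 10, 5], 9) (called at line 37).
First divergence: position 2; shown 'split_margin start: n=6 cutoff=9' vs intended 'split_margin start: n=6 cutoff=10'.
Intended log window:
  1: processing a batch of 6
  2: split_margin start: n=6 cutoff=10
  3: pick_anchor: 6 entries, threshold 10
Execution walk:
  pick_anchor([12, 10, 3, 4, 10, 5], 9) -> None  [called from split_margin, line 10]
Origin of each log line:
  1: from main, line 36
  2: from split_margin, line 9
  3: from pick_anchor, line 2
  4: from split_margin, line 11
A correct fix: line 35: replace `9` with `10`.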